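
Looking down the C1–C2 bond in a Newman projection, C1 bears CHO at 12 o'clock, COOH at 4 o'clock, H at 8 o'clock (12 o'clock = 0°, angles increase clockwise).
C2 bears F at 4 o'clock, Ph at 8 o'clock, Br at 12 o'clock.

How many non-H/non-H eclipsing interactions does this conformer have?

2

Non-H eclipsing pairs: CHO(0°)/Br(0°); COOH(120°)/F(120°) — 2 interactions.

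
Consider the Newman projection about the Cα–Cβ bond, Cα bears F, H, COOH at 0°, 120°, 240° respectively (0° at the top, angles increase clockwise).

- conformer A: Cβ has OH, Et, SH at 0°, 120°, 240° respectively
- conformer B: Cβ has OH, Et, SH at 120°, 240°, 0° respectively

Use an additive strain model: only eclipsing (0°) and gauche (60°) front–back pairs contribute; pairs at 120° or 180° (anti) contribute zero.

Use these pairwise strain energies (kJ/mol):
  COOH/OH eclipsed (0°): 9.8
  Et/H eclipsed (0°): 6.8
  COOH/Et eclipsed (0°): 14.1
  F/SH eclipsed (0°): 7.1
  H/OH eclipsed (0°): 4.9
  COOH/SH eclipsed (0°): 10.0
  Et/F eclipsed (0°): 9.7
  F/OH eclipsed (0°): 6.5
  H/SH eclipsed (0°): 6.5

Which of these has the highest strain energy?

A (eclipsed): F(0°)/OH(0°) eclipsed 6.5; H(120°)/Et(120°) eclipsed 6.8; COOH(240°)/SH(240°) eclipsed 10.0 → 23.3 kJ/mol.
B (eclipsed): F(0°)/SH(0°) eclipsed 7.1; H(120°)/OH(120°) eclipsed 4.9; COOH(240°)/Et(240°) eclipsed 14.1 → 26.1 kJ/mol.
B has the highest total (26.1 kJ/mol).

B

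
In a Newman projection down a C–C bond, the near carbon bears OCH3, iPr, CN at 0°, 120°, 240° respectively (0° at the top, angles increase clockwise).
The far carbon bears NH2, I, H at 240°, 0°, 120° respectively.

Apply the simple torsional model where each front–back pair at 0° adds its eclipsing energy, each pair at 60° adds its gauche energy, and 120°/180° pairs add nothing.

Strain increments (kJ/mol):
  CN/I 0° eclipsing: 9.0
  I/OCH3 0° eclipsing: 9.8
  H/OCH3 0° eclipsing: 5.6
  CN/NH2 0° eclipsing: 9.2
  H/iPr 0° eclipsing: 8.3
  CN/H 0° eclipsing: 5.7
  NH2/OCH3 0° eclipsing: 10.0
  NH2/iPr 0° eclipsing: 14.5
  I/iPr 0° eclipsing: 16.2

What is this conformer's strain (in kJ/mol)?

This conformer (eclipsed): OCH3(0°)/I(0°) eclipsed 9.8; iPr(120°)/H(120°) eclipsed 8.3; CN(240°)/NH2(240°) eclipsed 9.2 → 27.3 kJ/mol.

27.3 kJ/mol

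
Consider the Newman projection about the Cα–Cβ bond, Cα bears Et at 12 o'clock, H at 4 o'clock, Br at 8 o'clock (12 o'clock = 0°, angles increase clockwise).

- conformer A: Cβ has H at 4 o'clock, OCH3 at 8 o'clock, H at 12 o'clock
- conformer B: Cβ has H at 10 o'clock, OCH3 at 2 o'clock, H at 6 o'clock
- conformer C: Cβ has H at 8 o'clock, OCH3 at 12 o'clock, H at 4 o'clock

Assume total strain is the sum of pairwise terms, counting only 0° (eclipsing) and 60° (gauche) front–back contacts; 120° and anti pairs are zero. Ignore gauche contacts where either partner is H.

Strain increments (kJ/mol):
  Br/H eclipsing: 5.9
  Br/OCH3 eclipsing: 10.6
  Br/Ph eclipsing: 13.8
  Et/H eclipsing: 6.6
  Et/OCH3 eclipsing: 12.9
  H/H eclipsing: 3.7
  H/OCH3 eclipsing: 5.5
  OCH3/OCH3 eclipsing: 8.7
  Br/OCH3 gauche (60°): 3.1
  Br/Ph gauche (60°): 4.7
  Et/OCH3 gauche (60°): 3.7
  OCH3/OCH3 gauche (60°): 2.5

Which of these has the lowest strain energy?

A (eclipsed): Et–H eclipsed, H–H eclipsed, Br–OCH3 eclipsed; 6.6 + 3.7 + 10.6 = 20.9 kJ/mol.
B (staggered): Et–OCH3 gauche; 3.7 = 3.7 kJ/mol.
C (eclipsed): Et–OCH3 eclipsed, H–H eclipsed, Br–H eclipsed; 12.9 + 3.7 + 5.9 = 22.5 kJ/mol.
B has the lowest total (3.7 kJ/mol).

B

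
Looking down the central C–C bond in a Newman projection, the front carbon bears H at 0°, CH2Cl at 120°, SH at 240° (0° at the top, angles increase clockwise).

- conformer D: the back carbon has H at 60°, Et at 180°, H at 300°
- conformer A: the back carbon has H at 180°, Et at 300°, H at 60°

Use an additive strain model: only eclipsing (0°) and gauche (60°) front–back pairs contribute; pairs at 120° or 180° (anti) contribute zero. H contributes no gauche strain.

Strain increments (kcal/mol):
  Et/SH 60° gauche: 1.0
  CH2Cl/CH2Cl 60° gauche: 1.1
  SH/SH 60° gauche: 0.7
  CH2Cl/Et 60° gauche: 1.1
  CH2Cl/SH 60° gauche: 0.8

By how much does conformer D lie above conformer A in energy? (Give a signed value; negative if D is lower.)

+1.1 kcal/mol

D (staggered): CH2Cl(120°)/Et(180°) gauche 1.1; SH(240°)/Et(180°) gauche 1.0 → 2.1 kcal/mol.
A (staggered): SH(240°)/Et(300°) gauche 1.0 → 1.0 kcal/mol.
E(D) − E(A) = 2.1 − 1.0 = +1.1 kcal/mol.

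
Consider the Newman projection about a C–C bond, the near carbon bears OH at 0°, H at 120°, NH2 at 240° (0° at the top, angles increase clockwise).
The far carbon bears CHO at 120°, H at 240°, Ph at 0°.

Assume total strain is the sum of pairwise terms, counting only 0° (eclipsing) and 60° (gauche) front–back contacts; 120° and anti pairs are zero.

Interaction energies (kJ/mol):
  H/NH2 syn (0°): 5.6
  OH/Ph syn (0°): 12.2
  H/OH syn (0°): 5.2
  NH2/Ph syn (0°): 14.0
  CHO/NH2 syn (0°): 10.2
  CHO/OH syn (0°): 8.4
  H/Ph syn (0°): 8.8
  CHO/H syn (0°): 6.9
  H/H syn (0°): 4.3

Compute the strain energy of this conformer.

This conformer (eclipsed): OH–Ph eclipsed, H–CHO eclipsed, NH2–H eclipsed; 12.2 + 6.9 + 5.6 = 24.7 kJ/mol.

24.7 kJ/mol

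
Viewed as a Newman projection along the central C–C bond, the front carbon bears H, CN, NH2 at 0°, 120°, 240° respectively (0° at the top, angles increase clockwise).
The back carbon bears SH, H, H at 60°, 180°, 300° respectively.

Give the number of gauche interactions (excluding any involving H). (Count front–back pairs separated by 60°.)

Non-H gauche pairs: CN(120°)/SH(60°) — 1 interaction.

1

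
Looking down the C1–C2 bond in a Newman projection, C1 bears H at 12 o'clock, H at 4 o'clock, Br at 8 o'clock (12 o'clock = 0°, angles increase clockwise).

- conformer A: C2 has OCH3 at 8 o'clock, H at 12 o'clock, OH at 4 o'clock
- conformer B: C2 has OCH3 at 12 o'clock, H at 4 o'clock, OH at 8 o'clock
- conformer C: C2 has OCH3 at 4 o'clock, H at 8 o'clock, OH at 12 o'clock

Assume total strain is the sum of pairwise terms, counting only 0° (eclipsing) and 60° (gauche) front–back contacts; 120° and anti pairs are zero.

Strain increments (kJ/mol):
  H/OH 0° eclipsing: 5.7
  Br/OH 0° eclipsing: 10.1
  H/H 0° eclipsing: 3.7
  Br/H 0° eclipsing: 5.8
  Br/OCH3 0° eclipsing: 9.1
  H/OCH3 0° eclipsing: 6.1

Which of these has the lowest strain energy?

C

A (eclipsed): H–H eclipsed, H–OH eclipsed, Br–OCH3 eclipsed; 3.7 + 5.7 + 9.1 = 18.5 kJ/mol.
B (eclipsed): H–OCH3 eclipsed, H–H eclipsed, Br–OH eclipsed; 6.1 + 3.7 + 10.1 = 19.9 kJ/mol.
C (eclipsed): H–OH eclipsed, H–OCH3 eclipsed, Br–H eclipsed; 5.7 + 6.1 + 5.8 = 17.6 kJ/mol.
C has the lowest total (17.6 kJ/mol).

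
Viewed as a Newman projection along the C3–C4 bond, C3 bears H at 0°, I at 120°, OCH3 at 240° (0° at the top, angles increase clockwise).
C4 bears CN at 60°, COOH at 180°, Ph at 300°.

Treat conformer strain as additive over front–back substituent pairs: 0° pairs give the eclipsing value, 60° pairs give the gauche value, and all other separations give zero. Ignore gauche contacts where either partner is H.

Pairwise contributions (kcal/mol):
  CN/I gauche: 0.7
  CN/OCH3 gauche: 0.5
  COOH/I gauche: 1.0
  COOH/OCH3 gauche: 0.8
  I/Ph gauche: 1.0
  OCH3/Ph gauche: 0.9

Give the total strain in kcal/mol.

3.4 kcal/mol

This conformer (staggered): I(120°)/CN(60°) gauche 0.7; I(120°)/COOH(180°) gauche 1.0; OCH3(240°)/COOH(180°) gauche 0.8; OCH3(240°)/Ph(300°) gauche 0.9 → 3.4 kcal/mol.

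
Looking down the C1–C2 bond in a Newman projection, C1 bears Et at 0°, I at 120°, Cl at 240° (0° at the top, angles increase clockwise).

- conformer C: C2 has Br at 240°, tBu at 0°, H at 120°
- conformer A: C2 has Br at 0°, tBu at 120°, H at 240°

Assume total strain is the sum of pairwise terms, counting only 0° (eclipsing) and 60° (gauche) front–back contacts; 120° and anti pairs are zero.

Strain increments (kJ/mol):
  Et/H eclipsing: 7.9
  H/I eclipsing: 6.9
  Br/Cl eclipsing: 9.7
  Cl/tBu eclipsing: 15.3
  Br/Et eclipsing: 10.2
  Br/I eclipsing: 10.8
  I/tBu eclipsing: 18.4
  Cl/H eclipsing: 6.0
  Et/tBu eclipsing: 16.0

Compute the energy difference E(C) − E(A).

-2.0 kJ/mol

C (eclipsed): Et–tBu eclipsed, I–H eclipsed, Cl–Br eclipsed; 16.0 + 6.9 + 9.7 = 32.6 kJ/mol.
A (eclipsed): Et–Br eclipsed, I–tBu eclipsed, Cl–H eclipsed; 10.2 + 18.4 + 6.0 = 34.6 kJ/mol.
E(C) − E(A) = 32.6 − 34.6 = -2.0 kJ/mol.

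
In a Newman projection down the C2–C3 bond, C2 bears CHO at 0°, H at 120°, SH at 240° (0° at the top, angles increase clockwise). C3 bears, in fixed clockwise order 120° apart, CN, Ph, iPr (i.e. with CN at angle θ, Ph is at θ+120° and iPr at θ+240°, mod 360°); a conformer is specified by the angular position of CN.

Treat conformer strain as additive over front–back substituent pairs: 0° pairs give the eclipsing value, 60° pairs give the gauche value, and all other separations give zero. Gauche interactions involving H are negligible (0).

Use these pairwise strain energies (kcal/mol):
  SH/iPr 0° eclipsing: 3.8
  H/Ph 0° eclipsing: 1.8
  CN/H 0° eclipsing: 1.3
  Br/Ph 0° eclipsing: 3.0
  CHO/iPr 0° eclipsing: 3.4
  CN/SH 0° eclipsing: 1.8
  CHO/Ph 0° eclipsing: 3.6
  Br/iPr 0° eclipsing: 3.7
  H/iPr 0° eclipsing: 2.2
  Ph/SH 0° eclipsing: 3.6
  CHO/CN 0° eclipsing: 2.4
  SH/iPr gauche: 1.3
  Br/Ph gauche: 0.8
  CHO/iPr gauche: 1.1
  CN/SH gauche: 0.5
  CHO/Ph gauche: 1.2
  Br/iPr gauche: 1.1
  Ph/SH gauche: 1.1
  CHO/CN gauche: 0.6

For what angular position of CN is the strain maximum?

120°

CN at 0° (eclipsed): CHO(0°)/CN(0°) eclipsed 2.4; H(120°)/Ph(120°) eclipsed 1.8; SH(240°)/iPr(240°) eclipsed 3.8 → 8.0 kcal/mol.
CN at 60° (staggered): CHO(0°)/CN(60°) gauche 0.6; CHO(0°)/iPr(300°) gauche 1.1; SH(240°)/Ph(180°) gauche 1.1; SH(240°)/iPr(300°) gauche 1.3 → 4.1 kcal/mol.
CN at 120° (eclipsed): CHO(0°)/iPr(0°) eclipsed 3.4; H(120°)/CN(120°) eclipsed 1.3; SH(240°)/Ph(240°) eclipsed 3.6 → 8.3 kcal/mol.
CN at 180° (staggered): CHO(0°)/Ph(300°) gauche 1.2; CHO(0°)/iPr(60°) gauche 1.1; SH(240°)/CN(180°) gauche 0.5; SH(240°)/Ph(300°) gauche 1.1 → 3.9 kcal/mol.
CN at 240° (eclipsed): CHO(0°)/Ph(0°) eclipsed 3.6; H(120°)/iPr(120°) eclipsed 2.2; SH(240°)/CN(240°) eclipsed 1.8 → 7.6 kcal/mol.
CN at 300° (staggered): CHO(0°)/CN(300°) gauche 0.6; CHO(0°)/Ph(60°) gauche 1.2; SH(240°)/CN(300°) gauche 0.5; SH(240°)/iPr(180°) gauche 1.3 → 3.6 kcal/mol.
The maximum (8.3 kcal/mol) occurs with CN at 120°.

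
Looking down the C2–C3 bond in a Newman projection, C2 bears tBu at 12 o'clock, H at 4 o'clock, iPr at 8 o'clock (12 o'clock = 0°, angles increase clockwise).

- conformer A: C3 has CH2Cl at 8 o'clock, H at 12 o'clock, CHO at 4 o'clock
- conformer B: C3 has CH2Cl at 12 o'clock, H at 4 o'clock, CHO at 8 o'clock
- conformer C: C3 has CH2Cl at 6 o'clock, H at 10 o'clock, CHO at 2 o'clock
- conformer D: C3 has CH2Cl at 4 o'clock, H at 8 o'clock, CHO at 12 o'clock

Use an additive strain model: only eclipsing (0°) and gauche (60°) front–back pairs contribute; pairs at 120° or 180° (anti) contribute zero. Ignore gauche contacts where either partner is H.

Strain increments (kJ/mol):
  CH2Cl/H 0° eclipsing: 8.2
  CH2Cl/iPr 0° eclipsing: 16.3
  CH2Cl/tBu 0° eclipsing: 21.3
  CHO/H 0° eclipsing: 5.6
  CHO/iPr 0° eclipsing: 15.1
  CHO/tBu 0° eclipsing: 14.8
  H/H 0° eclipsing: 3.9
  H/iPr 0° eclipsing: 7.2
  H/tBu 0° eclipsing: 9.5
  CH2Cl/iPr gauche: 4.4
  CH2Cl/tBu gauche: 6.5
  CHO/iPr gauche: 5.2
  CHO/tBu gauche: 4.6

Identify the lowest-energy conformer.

A (eclipsed): tBu–H eclipsed, H–CHO eclipsed, iPr–CH2Cl eclipsed; 9.5 + 5.6 + 16.3 = 31.4 kJ/mol.
B (eclipsed): tBu–CH2Cl eclipsed, H–H eclipsed, iPr–CHO eclipsed; 21.3 + 3.9 + 15.1 = 40.3 kJ/mol.
C (staggered): tBu–CHO gauche, iPr–CH2Cl gauche; 4.6 + 4.4 = 9.0 kJ/mol.
D (eclipsed): tBu–CHO eclipsed, H–CH2Cl eclipsed, iPr–H eclipsed; 14.8 + 8.2 + 7.2 = 30.2 kJ/mol.
C has the lowest total (9.0 kJ/mol).

C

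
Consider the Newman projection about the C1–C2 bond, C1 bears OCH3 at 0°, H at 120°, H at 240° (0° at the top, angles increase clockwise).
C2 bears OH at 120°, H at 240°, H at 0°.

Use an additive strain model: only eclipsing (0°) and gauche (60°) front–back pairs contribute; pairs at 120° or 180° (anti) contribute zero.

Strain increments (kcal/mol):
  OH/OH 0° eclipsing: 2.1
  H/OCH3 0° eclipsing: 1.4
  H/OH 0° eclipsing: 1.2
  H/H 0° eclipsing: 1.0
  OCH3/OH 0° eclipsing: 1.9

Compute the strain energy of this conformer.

This conformer (eclipsed): OCH3(0°)/H(0°) eclipsed 1.4; H(120°)/OH(120°) eclipsed 1.2; H(240°)/H(240°) eclipsed 1.0 → 3.6 kcal/mol.

3.6 kcal/mol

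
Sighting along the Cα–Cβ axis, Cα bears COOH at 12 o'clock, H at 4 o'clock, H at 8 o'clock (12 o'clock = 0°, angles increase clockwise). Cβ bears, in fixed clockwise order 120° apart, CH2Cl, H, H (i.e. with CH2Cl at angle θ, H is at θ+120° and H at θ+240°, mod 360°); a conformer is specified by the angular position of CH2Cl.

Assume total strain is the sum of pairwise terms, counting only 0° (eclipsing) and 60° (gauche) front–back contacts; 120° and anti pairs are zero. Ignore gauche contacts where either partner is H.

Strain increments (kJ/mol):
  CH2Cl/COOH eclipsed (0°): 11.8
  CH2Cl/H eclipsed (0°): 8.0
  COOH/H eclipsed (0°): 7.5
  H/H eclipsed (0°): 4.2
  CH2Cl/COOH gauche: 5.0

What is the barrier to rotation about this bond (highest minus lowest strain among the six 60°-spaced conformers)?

20.2 kJ/mol

CH2Cl at 0° is eclipsed. COOH at 0° is eclipsed with CH2Cl at 0° (11.8); H at 120° is eclipsed with H at 120° (4.2); H at 240° is eclipsed with H at 240° (4.2). Total 20.2 kJ/mol.
CH2Cl at 60° is staggered. COOH at 0° is gauche with CH2Cl at 60° (5.0). Total 5.0 kJ/mol.
CH2Cl at 120° is eclipsed. COOH at 0° is eclipsed with H at 0° (7.5); H at 120° is eclipsed with CH2Cl at 120° (8.0); H at 240° is eclipsed with H at 240° (4.2). Total 19.7 kJ/mol.
CH2Cl at 180° (staggered): no non-H gauche contacts → 0.0 kJ/mol.
CH2Cl at 240° is eclipsed. COOH at 0° is eclipsed with H at 0° (7.5); H at 120° is eclipsed with H at 120° (4.2); H at 240° is eclipsed with CH2Cl at 240° (8.0). Total 19.7 kJ/mol.
CH2Cl at 300° is staggered. COOH at 0° is gauche with CH2Cl at 300° (5.0). Total 5.0 kJ/mol.
Max at 0° (20.2 kJ/mol), min at 180° (0.0 kJ/mol); barrier = 20.2 kJ/mol.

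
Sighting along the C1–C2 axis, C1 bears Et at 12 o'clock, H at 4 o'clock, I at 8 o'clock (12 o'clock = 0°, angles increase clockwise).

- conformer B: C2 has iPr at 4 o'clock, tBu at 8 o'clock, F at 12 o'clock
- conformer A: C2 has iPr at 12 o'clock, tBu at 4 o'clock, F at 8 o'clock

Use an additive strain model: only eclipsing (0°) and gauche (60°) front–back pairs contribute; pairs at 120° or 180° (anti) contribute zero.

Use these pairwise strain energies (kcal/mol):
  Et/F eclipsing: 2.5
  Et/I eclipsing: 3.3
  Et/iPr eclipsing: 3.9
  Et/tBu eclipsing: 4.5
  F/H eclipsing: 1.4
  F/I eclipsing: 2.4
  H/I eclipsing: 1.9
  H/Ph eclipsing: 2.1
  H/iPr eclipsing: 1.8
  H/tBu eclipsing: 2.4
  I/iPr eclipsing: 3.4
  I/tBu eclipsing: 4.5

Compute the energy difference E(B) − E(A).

B (eclipsed): Et(0°)/F(0°) eclipsed 2.5; H(120°)/iPr(120°) eclipsed 1.8; I(240°)/tBu(240°) eclipsed 4.5 → 8.8 kcal/mol.
A (eclipsed): Et(0°)/iPr(0°) eclipsed 3.9; H(120°)/tBu(120°) eclipsed 2.4; I(240°)/F(240°) eclipsed 2.4 → 8.7 kcal/mol.
E(B) − E(A) = 8.8 − 8.7 = +0.1 kcal/mol.

+0.1 kcal/mol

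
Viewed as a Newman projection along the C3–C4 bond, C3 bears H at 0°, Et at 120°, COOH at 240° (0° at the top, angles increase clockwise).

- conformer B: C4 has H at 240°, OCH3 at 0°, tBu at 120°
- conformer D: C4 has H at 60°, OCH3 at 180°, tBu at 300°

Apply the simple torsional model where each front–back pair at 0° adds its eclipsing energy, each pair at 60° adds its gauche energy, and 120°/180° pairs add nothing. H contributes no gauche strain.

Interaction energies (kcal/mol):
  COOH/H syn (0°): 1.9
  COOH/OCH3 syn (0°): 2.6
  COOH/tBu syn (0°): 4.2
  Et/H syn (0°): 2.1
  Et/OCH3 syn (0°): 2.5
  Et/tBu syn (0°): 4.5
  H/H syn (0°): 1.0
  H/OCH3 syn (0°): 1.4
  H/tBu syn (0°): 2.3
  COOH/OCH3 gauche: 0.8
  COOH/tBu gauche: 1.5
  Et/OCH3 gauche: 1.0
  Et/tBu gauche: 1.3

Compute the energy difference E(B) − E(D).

+4.5 kcal/mol

B is eclipsed. H at 0° is eclipsed with OCH3 at 0° (1.4); Et at 120° is eclipsed with tBu at 120° (4.5); COOH at 240° is eclipsed with H at 240° (1.9). Total 7.8 kcal/mol.
D is staggered. Et at 120° is gauche with OCH3 at 180° (1.0); COOH at 240° is gauche with OCH3 at 180° (0.8); COOH at 240° is gauche with tBu at 300° (1.5). Total 3.3 kcal/mol.
E(B) − E(D) = 7.8 − 3.3 = +4.5 kcal/mol.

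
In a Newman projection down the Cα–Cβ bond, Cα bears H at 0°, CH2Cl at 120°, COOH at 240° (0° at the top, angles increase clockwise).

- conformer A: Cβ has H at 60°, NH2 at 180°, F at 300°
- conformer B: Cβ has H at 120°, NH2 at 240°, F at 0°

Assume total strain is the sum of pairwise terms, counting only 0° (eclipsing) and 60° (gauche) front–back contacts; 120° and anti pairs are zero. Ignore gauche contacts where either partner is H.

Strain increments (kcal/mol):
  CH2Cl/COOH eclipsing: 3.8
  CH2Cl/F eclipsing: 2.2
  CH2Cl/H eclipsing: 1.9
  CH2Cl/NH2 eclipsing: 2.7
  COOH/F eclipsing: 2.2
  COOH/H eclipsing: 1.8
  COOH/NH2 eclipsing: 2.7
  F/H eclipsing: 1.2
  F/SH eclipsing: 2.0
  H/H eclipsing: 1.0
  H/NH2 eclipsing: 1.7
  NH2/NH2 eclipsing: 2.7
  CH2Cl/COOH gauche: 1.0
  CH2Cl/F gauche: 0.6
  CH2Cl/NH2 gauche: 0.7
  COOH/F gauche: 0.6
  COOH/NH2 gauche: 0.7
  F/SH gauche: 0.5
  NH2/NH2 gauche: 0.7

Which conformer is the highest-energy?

B

A (staggered): CH2Cl–NH2 gauche, COOH–NH2 gauche, COOH–F gauche; 0.7 + 0.7 + 0.6 = 2.0 kcal/mol.
B (eclipsed): H–F eclipsed, CH2Cl–H eclipsed, COOH–NH2 eclipsed; 1.2 + 1.9 + 2.7 = 5.8 kcal/mol.
B has the highest total (5.8 kcal/mol).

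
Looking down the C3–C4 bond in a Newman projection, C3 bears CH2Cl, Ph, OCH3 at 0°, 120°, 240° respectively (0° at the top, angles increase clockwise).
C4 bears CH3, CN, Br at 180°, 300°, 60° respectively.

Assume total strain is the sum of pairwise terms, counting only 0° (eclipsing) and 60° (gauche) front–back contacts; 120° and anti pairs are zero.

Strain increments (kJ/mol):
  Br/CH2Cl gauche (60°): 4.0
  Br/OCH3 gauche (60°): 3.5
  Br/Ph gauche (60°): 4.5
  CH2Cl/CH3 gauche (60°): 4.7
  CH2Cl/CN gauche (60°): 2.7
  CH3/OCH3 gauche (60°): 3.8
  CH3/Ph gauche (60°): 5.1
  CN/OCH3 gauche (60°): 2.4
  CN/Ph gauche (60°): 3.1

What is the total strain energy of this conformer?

22.5 kJ/mol

This conformer (staggered): CH2Cl(0°)/CN(300°) gauche 2.7; CH2Cl(0°)/Br(60°) gauche 4.0; Ph(120°)/CH3(180°) gauche 5.1; Ph(120°)/Br(60°) gauche 4.5; OCH3(240°)/CH3(180°) gauche 3.8; OCH3(240°)/CN(300°) gauche 2.4 → 22.5 kJ/mol.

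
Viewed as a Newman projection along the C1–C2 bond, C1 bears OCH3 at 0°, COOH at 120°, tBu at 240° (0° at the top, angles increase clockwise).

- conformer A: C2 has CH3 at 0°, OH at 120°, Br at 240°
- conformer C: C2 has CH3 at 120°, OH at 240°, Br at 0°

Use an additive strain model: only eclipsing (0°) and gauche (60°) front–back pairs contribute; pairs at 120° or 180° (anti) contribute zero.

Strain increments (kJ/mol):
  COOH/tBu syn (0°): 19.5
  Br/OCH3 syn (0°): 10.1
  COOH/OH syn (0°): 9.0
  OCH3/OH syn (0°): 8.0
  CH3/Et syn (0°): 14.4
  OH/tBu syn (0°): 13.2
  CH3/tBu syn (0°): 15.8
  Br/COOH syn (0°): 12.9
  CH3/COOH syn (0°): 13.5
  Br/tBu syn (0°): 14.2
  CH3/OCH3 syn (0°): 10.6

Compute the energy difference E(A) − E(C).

A (eclipsed): OCH3(0°)/CH3(0°) eclipsed 10.6; COOH(120°)/OH(120°) eclipsed 9.0; tBu(240°)/Br(240°) eclipsed 14.2 → 33.8 kJ/mol.
C (eclipsed): OCH3(0°)/Br(0°) eclipsed 10.1; COOH(120°)/CH3(120°) eclipsed 13.5; tBu(240°)/OH(240°) eclipsed 13.2 → 36.8 kJ/mol.
E(A) − E(C) = 33.8 − 36.8 = -3.0 kJ/mol.

-3.0 kJ/mol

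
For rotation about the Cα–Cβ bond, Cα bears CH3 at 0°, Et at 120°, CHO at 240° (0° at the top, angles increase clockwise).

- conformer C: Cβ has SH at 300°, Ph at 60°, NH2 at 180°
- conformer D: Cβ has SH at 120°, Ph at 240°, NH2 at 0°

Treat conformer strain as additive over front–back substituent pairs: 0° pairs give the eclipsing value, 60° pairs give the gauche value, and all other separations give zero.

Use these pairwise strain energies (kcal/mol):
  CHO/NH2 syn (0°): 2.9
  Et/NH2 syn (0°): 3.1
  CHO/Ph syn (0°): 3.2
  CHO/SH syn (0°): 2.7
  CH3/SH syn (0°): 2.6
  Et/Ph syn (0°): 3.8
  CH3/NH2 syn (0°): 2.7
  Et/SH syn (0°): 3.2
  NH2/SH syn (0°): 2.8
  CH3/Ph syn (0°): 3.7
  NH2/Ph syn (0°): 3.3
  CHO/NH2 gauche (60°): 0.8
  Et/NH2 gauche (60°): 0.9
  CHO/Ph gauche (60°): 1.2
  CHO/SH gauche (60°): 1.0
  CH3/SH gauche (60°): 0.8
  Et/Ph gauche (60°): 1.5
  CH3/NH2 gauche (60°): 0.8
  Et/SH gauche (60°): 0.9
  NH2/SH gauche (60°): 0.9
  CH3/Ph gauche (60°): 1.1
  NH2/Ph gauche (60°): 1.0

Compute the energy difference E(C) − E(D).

C (staggered): CH3(0°)/SH(300°) gauche 0.8; CH3(0°)/Ph(60°) gauche 1.1; Et(120°)/Ph(60°) gauche 1.5; Et(120°)/NH2(180°) gauche 0.9; CHO(240°)/SH(300°) gauche 1.0; CHO(240°)/NH2(180°) gauche 0.8 → 6.1 kcal/mol.
D (eclipsed): CH3(0°)/NH2(0°) eclipsed 2.7; Et(120°)/SH(120°) eclipsed 3.2; CHO(240°)/Ph(240°) eclipsed 3.2 → 9.1 kcal/mol.
E(C) − E(D) = 6.1 − 9.1 = -3.0 kcal/mol.

-3.0 kcal/mol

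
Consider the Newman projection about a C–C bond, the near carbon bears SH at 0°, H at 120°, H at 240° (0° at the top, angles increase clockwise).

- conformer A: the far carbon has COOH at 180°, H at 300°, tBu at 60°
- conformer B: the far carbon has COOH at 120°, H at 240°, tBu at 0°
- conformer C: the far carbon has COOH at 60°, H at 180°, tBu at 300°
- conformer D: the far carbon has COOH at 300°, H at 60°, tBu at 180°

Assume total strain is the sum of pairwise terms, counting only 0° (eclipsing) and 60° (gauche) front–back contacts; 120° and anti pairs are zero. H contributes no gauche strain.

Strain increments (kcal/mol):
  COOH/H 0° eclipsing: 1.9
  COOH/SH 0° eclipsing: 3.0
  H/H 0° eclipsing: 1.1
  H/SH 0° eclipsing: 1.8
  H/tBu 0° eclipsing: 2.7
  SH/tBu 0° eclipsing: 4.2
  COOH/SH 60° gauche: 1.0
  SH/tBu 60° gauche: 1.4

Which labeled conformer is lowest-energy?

A (staggered): SH(0°)/tBu(60°) gauche 1.4 → 1.4 kcal/mol.
B (eclipsed): SH(0°)/tBu(0°) eclipsed 4.2; H(120°)/COOH(120°) eclipsed 1.9; H(240°)/H(240°) eclipsed 1.1 → 7.2 kcal/mol.
C (staggered): SH(0°)/COOH(60°) gauche 1.0; SH(0°)/tBu(300°) gauche 1.4 → 2.4 kcal/mol.
D (staggered): SH(0°)/COOH(300°) gauche 1.0 → 1.0 kcal/mol.
D has the lowest total (1.0 kcal/mol).

D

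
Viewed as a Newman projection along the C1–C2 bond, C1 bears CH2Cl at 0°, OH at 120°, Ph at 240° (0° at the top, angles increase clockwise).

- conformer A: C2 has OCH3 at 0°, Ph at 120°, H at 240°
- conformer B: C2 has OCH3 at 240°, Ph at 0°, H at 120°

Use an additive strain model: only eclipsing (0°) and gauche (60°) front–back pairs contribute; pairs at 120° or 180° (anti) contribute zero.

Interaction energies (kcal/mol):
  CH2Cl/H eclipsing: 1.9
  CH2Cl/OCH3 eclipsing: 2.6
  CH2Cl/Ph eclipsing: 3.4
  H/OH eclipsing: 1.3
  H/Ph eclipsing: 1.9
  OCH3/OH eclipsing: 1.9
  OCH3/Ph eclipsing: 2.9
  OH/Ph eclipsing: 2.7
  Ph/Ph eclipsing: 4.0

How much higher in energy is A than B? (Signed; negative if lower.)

-0.4 kcal/mol

A (eclipsed): CH2Cl(0°)/OCH3(0°) eclipsed 2.6; OH(120°)/Ph(120°) eclipsed 2.7; Ph(240°)/H(240°) eclipsed 1.9 → 7.2 kcal/mol.
B (eclipsed): CH2Cl(0°)/Ph(0°) eclipsed 3.4; OH(120°)/H(120°) eclipsed 1.3; Ph(240°)/OCH3(240°) eclipsed 2.9 → 7.6 kcal/mol.
E(A) − E(B) = 7.2 − 7.6 = -0.4 kcal/mol.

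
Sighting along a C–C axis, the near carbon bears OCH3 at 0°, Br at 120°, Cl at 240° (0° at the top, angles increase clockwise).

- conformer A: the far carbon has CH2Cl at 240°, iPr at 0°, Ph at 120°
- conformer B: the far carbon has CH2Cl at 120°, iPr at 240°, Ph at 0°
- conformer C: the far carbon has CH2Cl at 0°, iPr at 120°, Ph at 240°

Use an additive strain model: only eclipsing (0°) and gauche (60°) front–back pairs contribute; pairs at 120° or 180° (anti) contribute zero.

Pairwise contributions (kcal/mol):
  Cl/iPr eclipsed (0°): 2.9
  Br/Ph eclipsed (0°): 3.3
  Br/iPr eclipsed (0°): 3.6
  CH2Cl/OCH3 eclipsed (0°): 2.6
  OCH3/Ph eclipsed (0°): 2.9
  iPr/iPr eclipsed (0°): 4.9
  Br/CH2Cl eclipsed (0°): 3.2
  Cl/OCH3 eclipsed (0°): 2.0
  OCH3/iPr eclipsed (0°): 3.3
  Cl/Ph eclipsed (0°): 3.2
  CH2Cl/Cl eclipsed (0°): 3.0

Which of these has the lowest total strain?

A is eclipsed. OCH3 at 0° is eclipsed with iPr at 0° (3.3); Br at 120° is eclipsed with Ph at 120° (3.3); Cl at 240° is eclipsed with CH2Cl at 240° (3.0). Total 9.6 kcal/mol.
B is eclipsed. OCH3 at 0° is eclipsed with Ph at 0° (2.9); Br at 120° is eclipsed with CH2Cl at 120° (3.2); Cl at 240° is eclipsed with iPr at 240° (2.9). Total 9.0 kcal/mol.
C is eclipsed. OCH3 at 0° is eclipsed with CH2Cl at 0° (2.6); Br at 120° is eclipsed with iPr at 120° (3.6); Cl at 240° is eclipsed with Ph at 240° (3.2). Total 9.4 kcal/mol.
B has the lowest total (9.0 kcal/mol).

B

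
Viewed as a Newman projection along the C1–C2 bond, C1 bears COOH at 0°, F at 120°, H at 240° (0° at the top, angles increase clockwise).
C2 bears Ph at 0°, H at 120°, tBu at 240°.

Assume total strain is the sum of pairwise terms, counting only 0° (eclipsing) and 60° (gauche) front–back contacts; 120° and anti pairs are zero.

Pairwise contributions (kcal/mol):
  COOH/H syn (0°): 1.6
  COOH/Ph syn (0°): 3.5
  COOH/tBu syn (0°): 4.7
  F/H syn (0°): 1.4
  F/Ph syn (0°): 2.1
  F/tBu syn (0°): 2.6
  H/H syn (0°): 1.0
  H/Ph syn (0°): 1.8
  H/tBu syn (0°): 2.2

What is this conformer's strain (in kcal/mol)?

This conformer (eclipsed): COOH–Ph eclipsed, F–H eclipsed, H–tBu eclipsed; 3.5 + 1.4 + 2.2 = 7.1 kcal/mol.

7.1 kcal/mol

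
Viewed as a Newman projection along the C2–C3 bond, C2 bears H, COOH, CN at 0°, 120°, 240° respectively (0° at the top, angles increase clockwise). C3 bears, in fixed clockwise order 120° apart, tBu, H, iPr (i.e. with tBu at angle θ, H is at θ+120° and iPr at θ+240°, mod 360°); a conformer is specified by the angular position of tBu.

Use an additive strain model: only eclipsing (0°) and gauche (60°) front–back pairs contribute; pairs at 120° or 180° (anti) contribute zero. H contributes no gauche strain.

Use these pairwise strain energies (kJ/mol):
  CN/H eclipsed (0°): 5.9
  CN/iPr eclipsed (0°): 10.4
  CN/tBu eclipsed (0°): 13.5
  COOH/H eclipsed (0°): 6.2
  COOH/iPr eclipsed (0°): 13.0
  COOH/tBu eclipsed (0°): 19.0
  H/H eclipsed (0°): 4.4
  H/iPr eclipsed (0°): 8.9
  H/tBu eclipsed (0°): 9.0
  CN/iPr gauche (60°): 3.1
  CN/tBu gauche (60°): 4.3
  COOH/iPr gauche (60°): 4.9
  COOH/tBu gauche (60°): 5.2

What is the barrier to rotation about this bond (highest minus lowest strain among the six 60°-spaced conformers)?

25.5 kJ/mol

tBu at 0° (eclipsed): H(0°)/tBu(0°) eclipsed 9.0; COOH(120°)/H(120°) eclipsed 6.2; CN(240°)/iPr(240°) eclipsed 10.4 → 25.6 kJ/mol.
tBu at 60° (staggered): COOH(120°)/tBu(60°) gauche 5.2; CN(240°)/iPr(300°) gauche 3.1 → 8.3 kJ/mol.
tBu at 120° (eclipsed): H(0°)/iPr(0°) eclipsed 8.9; COOH(120°)/tBu(120°) eclipsed 19.0; CN(240°)/H(240°) eclipsed 5.9 → 33.8 kJ/mol.
tBu at 180° (staggered): COOH(120°)/tBu(180°) gauche 5.2; COOH(120°)/iPr(60°) gauche 4.9; CN(240°)/tBu(180°) gauche 4.3 → 14.4 kJ/mol.
tBu at 240° (eclipsed): H(0°)/H(0°) eclipsed 4.4; COOH(120°)/iPr(120°) eclipsed 13.0; CN(240°)/tBu(240°) eclipsed 13.5 → 30.9 kJ/mol.
tBu at 300° (staggered): COOH(120°)/iPr(180°) gauche 4.9; CN(240°)/tBu(300°) gauche 4.3; CN(240°)/iPr(180°) gauche 3.1 → 12.3 kJ/mol.
Max at 120° (33.8 kJ/mol), min at 60° (8.3 kJ/mol); barrier = 25.5 kJ/mol.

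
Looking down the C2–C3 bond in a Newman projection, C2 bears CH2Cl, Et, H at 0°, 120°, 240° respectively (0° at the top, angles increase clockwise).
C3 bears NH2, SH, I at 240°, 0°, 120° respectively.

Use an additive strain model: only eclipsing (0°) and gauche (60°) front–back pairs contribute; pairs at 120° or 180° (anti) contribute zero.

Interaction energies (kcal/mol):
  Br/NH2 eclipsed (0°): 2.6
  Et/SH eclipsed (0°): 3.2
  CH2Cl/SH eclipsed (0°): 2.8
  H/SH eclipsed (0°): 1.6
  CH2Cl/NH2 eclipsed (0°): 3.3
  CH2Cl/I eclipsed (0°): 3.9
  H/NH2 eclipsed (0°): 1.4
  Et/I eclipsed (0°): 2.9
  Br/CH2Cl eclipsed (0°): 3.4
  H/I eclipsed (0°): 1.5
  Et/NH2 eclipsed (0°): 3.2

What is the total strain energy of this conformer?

This conformer is eclipsed. CH2Cl at 0° is eclipsed with SH at 0° (2.8); Et at 120° is eclipsed with I at 120° (2.9); H at 240° is eclipsed with NH2 at 240° (1.4). Total 7.1 kcal/mol.

7.1 kcal/mol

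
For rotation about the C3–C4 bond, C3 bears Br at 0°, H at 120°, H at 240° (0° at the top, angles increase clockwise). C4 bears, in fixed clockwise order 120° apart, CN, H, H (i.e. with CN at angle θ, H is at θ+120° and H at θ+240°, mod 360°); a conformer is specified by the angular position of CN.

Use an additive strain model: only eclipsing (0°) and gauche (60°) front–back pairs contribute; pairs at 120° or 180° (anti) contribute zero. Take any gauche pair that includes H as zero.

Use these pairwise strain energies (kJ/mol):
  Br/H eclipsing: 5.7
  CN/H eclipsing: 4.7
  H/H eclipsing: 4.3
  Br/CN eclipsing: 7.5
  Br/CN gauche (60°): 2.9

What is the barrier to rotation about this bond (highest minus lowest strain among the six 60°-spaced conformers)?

CN at 0° (eclipsed): Br(0°)/CN(0°) eclipsed 7.5; H(120°)/H(120°) eclipsed 4.3; H(240°)/H(240°) eclipsed 4.3 → 16.1 kJ/mol.
CN at 60° (staggered): Br(0°)/CN(60°) gauche 2.9 → 2.9 kJ/mol.
CN at 120° (eclipsed): Br(0°)/H(0°) eclipsed 5.7; H(120°)/CN(120°) eclipsed 4.7; H(240°)/H(240°) eclipsed 4.3 → 14.7 kJ/mol.
CN at 180° (staggered): no non-H gauche contacts → 0.0 kJ/mol.
CN at 240° (eclipsed): Br(0°)/H(0°) eclipsed 5.7; H(120°)/H(120°) eclipsed 4.3; H(240°)/CN(240°) eclipsed 4.7 → 14.7 kJ/mol.
CN at 300° (staggered): Br(0°)/CN(300°) gauche 2.9 → 2.9 kJ/mol.
Max at 0° (16.1 kJ/mol), min at 180° (0.0 kJ/mol); barrier = 16.1 kJ/mol.

16.1 kJ/mol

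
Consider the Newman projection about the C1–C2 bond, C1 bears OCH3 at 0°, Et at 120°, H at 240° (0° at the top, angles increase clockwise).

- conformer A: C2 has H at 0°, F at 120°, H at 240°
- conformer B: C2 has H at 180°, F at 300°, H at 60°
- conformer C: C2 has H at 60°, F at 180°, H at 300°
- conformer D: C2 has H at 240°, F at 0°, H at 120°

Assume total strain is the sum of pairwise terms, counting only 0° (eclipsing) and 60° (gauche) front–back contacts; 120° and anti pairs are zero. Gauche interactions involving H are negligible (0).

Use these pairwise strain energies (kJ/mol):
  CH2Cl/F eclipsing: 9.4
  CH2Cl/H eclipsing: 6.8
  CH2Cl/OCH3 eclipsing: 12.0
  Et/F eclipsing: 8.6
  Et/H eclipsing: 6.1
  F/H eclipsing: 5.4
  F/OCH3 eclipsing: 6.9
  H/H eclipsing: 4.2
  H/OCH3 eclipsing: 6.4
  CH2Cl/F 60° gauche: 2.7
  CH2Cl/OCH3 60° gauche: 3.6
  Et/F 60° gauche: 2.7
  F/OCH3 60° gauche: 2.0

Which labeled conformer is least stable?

A is eclipsed. OCH3 at 0° is eclipsed with H at 0° (6.4); Et at 120° is eclipsed with F at 120° (8.6); H at 240° is eclipsed with H at 240° (4.2). Total 19.2 kJ/mol.
B is staggered. OCH3 at 0° is gauche with F at 300° (2.0). Total 2.0 kJ/mol.
C is staggered. Et at 120° is gauche with F at 180° (2.7). Total 2.7 kJ/mol.
D is eclipsed. OCH3 at 0° is eclipsed with F at 0° (6.9); Et at 120° is eclipsed with H at 120° (6.1); H at 240° is eclipsed with H at 240° (4.2). Total 17.2 kJ/mol.
A has the highest total (19.2 kJ/mol).

A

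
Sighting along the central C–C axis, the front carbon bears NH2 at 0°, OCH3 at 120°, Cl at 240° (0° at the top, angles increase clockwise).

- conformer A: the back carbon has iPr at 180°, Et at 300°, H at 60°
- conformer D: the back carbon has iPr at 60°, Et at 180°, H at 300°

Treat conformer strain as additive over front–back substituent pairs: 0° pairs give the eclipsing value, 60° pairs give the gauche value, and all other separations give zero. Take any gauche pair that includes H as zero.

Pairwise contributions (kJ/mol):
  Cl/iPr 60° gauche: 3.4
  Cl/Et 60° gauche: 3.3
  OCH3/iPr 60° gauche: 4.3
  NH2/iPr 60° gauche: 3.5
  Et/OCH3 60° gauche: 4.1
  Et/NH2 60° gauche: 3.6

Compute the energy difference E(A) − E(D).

-0.6 kJ/mol

A is staggered. NH2 at 0° is gauche with Et at 300° (3.6); OCH3 at 120° is gauche with iPr at 180° (4.3); Cl at 240° is gauche with iPr at 180° (3.4); Cl at 240° is gauche with Et at 300° (3.3). Total 14.6 kJ/mol.
D is staggered. NH2 at 0° is gauche with iPr at 60° (3.5); OCH3 at 120° is gauche with iPr at 60° (4.3); OCH3 at 120° is gauche with Et at 180° (4.1); Cl at 240° is gauche with Et at 180° (3.3). Total 15.2 kJ/mol.
E(A) − E(D) = 14.6 − 15.2 = -0.6 kJ/mol.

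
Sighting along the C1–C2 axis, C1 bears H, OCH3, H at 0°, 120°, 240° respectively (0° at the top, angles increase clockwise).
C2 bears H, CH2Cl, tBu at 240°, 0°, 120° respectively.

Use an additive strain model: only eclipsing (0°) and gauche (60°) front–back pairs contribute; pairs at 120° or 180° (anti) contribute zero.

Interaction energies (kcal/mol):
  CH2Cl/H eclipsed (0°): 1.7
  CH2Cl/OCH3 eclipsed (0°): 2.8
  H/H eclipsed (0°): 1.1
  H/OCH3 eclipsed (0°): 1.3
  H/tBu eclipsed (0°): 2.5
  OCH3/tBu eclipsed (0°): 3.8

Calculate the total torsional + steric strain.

6.6 kcal/mol

This conformer (eclipsed): H–CH2Cl eclipsed, OCH3–tBu eclipsed, H–H eclipsed; 1.7 + 3.8 + 1.1 = 6.6 kcal/mol.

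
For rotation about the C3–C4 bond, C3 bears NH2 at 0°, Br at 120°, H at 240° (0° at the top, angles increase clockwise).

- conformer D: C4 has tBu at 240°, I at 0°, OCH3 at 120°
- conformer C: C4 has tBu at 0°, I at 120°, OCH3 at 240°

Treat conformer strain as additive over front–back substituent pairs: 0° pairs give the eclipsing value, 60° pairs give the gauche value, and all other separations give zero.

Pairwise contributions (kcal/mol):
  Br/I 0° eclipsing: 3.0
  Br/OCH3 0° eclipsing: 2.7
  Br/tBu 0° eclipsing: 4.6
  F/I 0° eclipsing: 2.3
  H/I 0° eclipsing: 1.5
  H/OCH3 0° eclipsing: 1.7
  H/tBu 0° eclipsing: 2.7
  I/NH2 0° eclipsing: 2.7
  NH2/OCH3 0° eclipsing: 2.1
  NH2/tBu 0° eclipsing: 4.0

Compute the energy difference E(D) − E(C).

D is eclipsed. NH2 at 0° is eclipsed with I at 0° (2.7); Br at 120° is eclipsed with OCH3 at 120° (2.7); H at 240° is eclipsed with tBu at 240° (2.7). Total 8.1 kcal/mol.
C is eclipsed. NH2 at 0° is eclipsed with tBu at 0° (4.0); Br at 120° is eclipsed with I at 120° (3.0); H at 240° is eclipsed with OCH3 at 240° (1.7). Total 8.7 kcal/mol.
E(D) − E(C) = 8.1 − 8.7 = -0.6 kcal/mol.

-0.6 kcal/mol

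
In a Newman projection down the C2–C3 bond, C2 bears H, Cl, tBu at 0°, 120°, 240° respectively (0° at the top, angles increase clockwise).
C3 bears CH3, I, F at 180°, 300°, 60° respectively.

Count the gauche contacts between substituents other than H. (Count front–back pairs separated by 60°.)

4

Non-H gauche pairs: Cl(120°)/CH3(180°); Cl(120°)/F(60°); tBu(240°)/CH3(180°); tBu(240°)/I(300°) — 4 interactions.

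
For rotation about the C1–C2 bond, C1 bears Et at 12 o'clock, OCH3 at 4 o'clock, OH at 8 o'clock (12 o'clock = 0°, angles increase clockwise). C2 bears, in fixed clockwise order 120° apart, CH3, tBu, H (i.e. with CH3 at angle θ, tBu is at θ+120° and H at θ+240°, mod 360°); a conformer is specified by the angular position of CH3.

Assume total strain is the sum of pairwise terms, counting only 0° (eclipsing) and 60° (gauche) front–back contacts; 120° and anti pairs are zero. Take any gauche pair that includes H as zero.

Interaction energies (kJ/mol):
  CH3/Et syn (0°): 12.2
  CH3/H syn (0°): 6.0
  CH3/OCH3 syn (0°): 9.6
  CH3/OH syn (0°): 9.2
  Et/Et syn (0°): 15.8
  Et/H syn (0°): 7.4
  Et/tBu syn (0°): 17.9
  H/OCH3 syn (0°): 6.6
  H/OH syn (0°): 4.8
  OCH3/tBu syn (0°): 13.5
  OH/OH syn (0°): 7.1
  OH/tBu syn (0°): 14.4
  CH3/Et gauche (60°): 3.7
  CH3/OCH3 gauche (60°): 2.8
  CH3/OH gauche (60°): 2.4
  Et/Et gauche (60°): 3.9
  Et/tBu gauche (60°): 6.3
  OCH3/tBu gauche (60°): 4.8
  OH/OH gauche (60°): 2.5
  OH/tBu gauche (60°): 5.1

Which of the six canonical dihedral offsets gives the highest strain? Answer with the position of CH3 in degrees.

CH3 at 0° (eclipsed): Et–CH3 eclipsed, OCH3–tBu eclipsed, OH–H eclipsed; 12.2 + 13.5 + 4.8 = 30.5 kJ/mol.
CH3 at 60° (staggered): Et–CH3 gauche, OCH3–CH3 gauche, OCH3–tBu gauche, OH–tBu gauche; 3.7 + 2.8 + 4.8 + 5.1 = 16.4 kJ/mol.
CH3 at 120° (eclipsed): Et–H eclipsed, OCH3–CH3 eclipsed, OH–tBu eclipsed; 7.4 + 9.6 + 14.4 = 31.4 kJ/mol.
CH3 at 180° (staggered): Et–tBu gauche, OCH3–CH3 gauche, OH–CH3 gauche, OH–tBu gauche; 6.3 + 2.8 + 2.4 + 5.1 = 16.6 kJ/mol.
CH3 at 240° (eclipsed): Et–tBu eclipsed, OCH3–H eclipsed, OH–CH3 eclipsed; 17.9 + 6.6 + 9.2 = 33.7 kJ/mol.
CH3 at 300° (staggered): Et–CH3 gauche, Et–tBu gauche, OCH3–tBu gauche, OH–CH3 gauche; 3.7 + 6.3 + 4.8 + 2.4 = 17.2 kJ/mol.
The maximum (33.7 kJ/mol) occurs with CH3 at 240°.

240°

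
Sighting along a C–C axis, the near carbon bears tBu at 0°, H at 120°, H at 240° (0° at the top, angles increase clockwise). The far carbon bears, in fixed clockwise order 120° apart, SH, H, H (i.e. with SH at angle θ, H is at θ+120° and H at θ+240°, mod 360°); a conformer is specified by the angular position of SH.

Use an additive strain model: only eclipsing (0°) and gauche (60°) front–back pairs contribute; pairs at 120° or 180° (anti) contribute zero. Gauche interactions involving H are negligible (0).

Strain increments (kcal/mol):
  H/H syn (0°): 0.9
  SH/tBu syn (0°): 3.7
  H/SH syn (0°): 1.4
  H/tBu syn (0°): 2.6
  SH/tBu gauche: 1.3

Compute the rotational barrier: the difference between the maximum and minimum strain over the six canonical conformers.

SH at 0° (eclipsed): tBu(0°)/SH(0°) eclipsed 3.7; H(120°)/H(120°) eclipsed 0.9; H(240°)/H(240°) eclipsed 0.9 → 5.5 kcal/mol.
SH at 60° (staggered): tBu(0°)/SH(60°) gauche 1.3 → 1.3 kcal/mol.
SH at 120° (eclipsed): tBu(0°)/H(0°) eclipsed 2.6; H(120°)/SH(120°) eclipsed 1.4; H(240°)/H(240°) eclipsed 0.9 → 4.9 kcal/mol.
SH at 180° (staggered): no non-H gauche contacts → 0.0 kcal/mol.
SH at 240° (eclipsed): tBu(0°)/H(0°) eclipsed 2.6; H(120°)/H(120°) eclipsed 0.9; H(240°)/SH(240°) eclipsed 1.4 → 4.9 kcal/mol.
SH at 300° (staggered): tBu(0°)/SH(300°) gauche 1.3 → 1.3 kcal/mol.
Max at 0° (5.5 kcal/mol), min at 180° (0.0 kcal/mol); barrier = 5.5 kcal/mol.

5.5 kcal/mol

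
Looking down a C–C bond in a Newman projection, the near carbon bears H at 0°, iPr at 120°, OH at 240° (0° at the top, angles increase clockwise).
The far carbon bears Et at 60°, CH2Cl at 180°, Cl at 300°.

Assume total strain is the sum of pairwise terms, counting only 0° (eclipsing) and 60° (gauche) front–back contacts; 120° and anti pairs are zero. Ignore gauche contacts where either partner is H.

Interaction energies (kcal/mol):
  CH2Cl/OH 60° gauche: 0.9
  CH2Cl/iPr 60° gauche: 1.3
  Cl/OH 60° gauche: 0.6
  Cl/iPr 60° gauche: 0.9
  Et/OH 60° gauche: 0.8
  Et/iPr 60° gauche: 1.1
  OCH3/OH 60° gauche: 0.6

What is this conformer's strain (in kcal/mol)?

3.9 kcal/mol

This conformer (staggered): iPr–Et gauche, iPr–CH2Cl gauche, OH–CH2Cl gauche, OH–Cl gauche; 1.1 + 1.3 + 0.9 + 0.6 = 3.9 kcal/mol.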